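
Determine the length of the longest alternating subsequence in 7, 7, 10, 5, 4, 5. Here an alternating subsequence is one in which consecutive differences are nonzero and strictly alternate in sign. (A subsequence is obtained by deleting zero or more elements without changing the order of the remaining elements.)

4

A longest alternating subsequence is 7, 10, 4, 5 (positions 1,3,5,6); its 3 consecutive differences strictly alternate in sign, and length 4 is optimal.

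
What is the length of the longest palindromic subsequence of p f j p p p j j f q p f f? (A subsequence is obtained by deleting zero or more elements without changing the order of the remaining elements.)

9

Using dp[i][j] = 2 + dp[i+1][j−1] if the ends match, else max(dp[i+1][j], dp[i][j−1]):
dp[1][13] = 9. A witness is pfjpppjfp at positions 1,2,3,4,5,6,8,9,11.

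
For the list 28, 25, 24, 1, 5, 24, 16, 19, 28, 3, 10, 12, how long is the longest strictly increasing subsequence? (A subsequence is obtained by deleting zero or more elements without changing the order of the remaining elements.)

Let dp[i] be the longest increasing subsequence ending at position i. Then dp = [1, 1, 1, 1, 2, 3, 3, 4, 5, 2, 3, 4].
The maximum is 5; one witness is 1, 5, 16, 19, 28 at positions 4,5,7,8,9.

5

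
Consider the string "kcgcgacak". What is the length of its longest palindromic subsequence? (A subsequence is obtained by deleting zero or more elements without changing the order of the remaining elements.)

One longest palindromic subsequence is kcgcgck (positions 1,2,3,4,5,7,9); it reads the same forward and backward, and the interval DP gives dp[1][9] = 7.

7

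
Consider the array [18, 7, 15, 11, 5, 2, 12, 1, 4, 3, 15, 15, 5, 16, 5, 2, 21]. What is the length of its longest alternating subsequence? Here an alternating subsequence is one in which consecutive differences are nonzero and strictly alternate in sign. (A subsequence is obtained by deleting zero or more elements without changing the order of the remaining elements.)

13

A longest alternating subsequence is 18, 7, 15, 11, 12, 1, 4, 3, 15, 5, 16, 5, 21 (positions 1,2,3,4,7,8,9,10,11,13,14,15,17); its 12 consecutive differences strictly alternate in sign, and length 13 is optimal.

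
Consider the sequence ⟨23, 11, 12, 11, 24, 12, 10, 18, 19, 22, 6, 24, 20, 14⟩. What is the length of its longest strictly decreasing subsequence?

Scanning left to right, the best length ending at each element is: 23→1, 11→2, 12→2, 11→3, 24→1, 12→2, 10→4, 18→2, 19→2, 22→2, 6→5, 24→1, 20→3, 14→4.
So the longest decreasing subsequence has length 5, e.g. 23, 12, 11, 10, 6.

5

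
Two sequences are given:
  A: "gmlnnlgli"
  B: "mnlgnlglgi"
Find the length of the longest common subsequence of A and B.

A longest common subsequence is mlnlgli (length 7); the LCS DP confirms no longer common subsequence exists.

7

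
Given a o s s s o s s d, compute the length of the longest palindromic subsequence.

5

Using dp[i][j] = 2 + dp[i+1][j−1] if the ends match, else max(dp[i+1][j], dp[i][j−1]):
dp[1][9] = 5. A witness is ssoss at positions 4,5,6,7,8.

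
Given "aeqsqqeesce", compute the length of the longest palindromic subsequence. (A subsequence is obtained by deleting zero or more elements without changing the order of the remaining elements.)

One longest palindromic subsequence is eseese (positions 2,4,7,8,9,11); it reads the same forward and backward, and the interval DP gives dp[1][11] = 6.

6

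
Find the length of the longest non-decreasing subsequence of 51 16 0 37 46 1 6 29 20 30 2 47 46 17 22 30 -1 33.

7

Let dp[i] be the longest non-decreasing subsequence ending at position i. Then dp = [1, 1, 1, 2, 3, 2, 3, 4, 4, 5, 3, 6, 6, 4, 5, 6, 1, 7].
The maximum is 7; one witness is 0, 1, 6, 29, 30, 30, 33 at positions 3,6,7,8,10,16,18.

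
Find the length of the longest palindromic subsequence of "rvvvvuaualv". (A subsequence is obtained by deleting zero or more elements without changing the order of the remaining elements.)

One longest palindromic subsequence is vauav (positions 2,7,8,9,11); it reads the same forward and backward, and the interval DP gives dp[1][11] = 5.

5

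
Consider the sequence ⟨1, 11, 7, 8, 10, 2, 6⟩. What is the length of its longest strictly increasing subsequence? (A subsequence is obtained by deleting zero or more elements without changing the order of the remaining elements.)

4

Scanning left to right, the best length ending at each element is: 1→1, 11→2, 7→2, 8→3, 10→4, 2→2, 6→3.
So the longest increasing subsequence has length 4, e.g. 1, 7, 8, 10.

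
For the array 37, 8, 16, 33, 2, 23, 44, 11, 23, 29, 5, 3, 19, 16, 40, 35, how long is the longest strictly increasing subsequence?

5

Scanning left to right, the best length ending at each element is: 37→1, 8→1, 16→2, 33→3, 2→1, 23→3, 44→4, 11→2, 23→3, 29→4, 5→2, 3→2, 19→3, 16→3, 40→5, 35→5.
So the longest increasing subsequence has length 5, e.g. 8, 16, 23, 29, 40.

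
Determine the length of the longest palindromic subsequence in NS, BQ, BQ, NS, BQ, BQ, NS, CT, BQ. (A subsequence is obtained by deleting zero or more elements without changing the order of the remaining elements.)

Using dp[i][j] = 2 + dp[i+1][j−1] if the ends match, else max(dp[i+1][j], dp[i][j−1]):
dp[1][9] = 7. A witness is NS BQ BQ NS BQ BQ NS at positions 1,2,3,4,5,6,7.

7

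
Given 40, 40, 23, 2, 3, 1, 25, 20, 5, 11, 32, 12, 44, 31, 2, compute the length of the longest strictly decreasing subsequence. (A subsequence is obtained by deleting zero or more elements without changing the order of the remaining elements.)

One longest decreasing subsequence is 40, 23, 20, 5, 2 (positions 1,3,8,9,15), of length 5; no longer one exists.

5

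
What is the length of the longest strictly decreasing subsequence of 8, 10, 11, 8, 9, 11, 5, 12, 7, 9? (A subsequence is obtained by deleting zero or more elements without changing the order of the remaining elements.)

Let dp[i] be the longest decreasing subsequence ending at position i. Then dp = [1, 1, 1, 2, 2, 1, 3, 1, 3, 2].
The maximum is 3; one witness is 10, 8, 5 at positions 2,4,7.

3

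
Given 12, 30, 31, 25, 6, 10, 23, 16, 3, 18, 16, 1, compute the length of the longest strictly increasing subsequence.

4

Let dp[i] be the longest increasing subsequence ending at position i. Then dp = [1, 2, 3, 2, 1, 2, 3, 3, 1, 4, 3, 1].
The maximum is 4; one witness is 6, 10, 16, 18 at positions 5,6,8,10.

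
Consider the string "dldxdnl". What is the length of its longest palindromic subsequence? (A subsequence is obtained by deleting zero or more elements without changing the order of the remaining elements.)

5

One longest palindromic subsequence is ldxdl (positions 2,3,4,5,7); it reads the same forward and backward, and the interval DP gives dp[1][7] = 5.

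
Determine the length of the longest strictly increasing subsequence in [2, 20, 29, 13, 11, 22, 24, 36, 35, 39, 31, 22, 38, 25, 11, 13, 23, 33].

6

Scanning left to right, the best length ending at each element is: 2→1, 20→2, 29→3, 13→2, 11→2, 22→3, 24→4, 36→5, 35→5, 39→6, 31→5, 22→3, 38→6, 25→5, 11→2, 13→3, 23→4, 33→6.
So the longest increasing subsequence has length 6, e.g. 2, 20, 22, 24, 36, 39.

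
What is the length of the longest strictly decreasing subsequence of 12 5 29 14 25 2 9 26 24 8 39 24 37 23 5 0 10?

Let dp[i] be the longest decreasing subsequence ending at position i. Then dp = [1, 2, 1, 2, 2, 3, 3, 2, 3, 4, 1, 3, 2, 4, 5, 6, 5].
The maximum is 6; one witness is 29, 14, 9, 8, 5, 0 at positions 3,4,7,10,15,16.

6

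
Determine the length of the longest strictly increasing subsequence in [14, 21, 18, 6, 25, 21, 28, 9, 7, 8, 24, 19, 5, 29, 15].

Scanning left to right, the best length ending at each element is: 14→1, 21→2, 18→2, 6→1, 25→3, 21→3, 28→4, 9→2, 7→2, 8→3, 24→4, 19→4, 5→1, 29→5, 15→4.
So the longest increasing subsequence has length 5, e.g. 14, 21, 25, 28, 29.

5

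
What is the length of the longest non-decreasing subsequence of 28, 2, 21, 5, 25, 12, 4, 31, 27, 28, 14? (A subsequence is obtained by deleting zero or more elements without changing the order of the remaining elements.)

One longest non-decreasing subsequence is 2, 21, 25, 27, 28 (positions 2,3,5,9,10), of length 5; no longer one exists.

5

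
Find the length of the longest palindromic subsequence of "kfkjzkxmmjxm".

4

One longest palindromic subsequence is xmmx (positions 7,8,9,11); it reads the same forward and backward, and the interval DP gives dp[1][12] = 4.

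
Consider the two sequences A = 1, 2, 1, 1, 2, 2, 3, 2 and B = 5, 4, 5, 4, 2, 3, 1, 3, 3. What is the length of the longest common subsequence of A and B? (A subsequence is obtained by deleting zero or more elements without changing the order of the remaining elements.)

3

Backtracking the LCS table gives one alignment: 2 (A2,B5) → 1 (A3,B7) → 3 (A7,B9).
So the longest common subsequence has length 3.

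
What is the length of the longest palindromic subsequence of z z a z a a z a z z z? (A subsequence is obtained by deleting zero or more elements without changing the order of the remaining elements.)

10

Using dp[i][j] = 2 + dp[i+1][j−1] if the ends match, else max(dp[i+1][j], dp[i][j−1]):
dp[1][11] = 10. A witness is zzazaazazz at positions 1,2,3,4,5,6,7,8,10,11.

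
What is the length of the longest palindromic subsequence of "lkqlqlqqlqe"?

One longest palindromic subsequence is qlqqqlq (positions 3,4,5,7,8,9,10); it reads the same forward and backward, and the interval DP gives dp[1][11] = 7.

7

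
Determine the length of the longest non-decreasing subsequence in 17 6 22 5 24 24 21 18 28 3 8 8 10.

5

Let dp[i] be the longest non-decreasing subsequence ending at position i. Then dp = [1, 1, 2, 1, 3, 4, 2, 2, 5, 1, 2, 3, 4].
The maximum is 5; one witness is 17, 22, 24, 24, 28 at positions 1,3,5,6,9.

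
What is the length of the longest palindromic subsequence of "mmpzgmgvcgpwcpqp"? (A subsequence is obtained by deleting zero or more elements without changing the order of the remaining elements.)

5

Using dp[i][j] = 2 + dp[i+1][j−1] if the ends match, else max(dp[i+1][j], dp[i][j−1]):
dp[1][16] = 5. A witness is ppcpp at positions 3,11,13,14,16.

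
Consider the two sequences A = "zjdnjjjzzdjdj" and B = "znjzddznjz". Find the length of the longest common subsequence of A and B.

7

Backtracking the LCS table gives one alignment: z (A1,B1) → n (A4,B2) → j (A7,B3) → z (A9,B4) → d (A10,B5) → d (A12,B6) → j (A13,B9).
So the longest common subsequence has length 7.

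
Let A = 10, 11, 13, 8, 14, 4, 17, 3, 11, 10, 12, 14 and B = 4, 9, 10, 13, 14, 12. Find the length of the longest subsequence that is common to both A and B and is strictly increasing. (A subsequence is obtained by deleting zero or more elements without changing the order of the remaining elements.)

A longest common strictly increasing subsequence is 10, 13, 14 (length 3); it appears in order in both A and B, and no longer such subsequence exists.

3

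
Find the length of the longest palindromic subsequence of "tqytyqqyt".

7

One longest palindromic subsequence is tqytyqt (positions 1,2,3,4,5,7,9); it reads the same forward and backward, and the interval DP gives dp[1][9] = 7.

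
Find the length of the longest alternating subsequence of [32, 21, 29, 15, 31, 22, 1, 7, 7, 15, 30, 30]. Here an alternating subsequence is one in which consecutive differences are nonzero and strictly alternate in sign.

A longest alternating subsequence is 32, 21, 29, 15, 31, 1, 7 (positions 1,2,3,4,5,7,8); its 6 consecutive differences strictly alternate in sign, and length 7 is optimal.

7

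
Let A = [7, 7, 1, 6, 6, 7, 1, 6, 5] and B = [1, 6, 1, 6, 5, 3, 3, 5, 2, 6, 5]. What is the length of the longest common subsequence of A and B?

5

A longest common subsequence is 1, 6, 6, 6, 5 (length 5); the LCS DP confirms no longer common subsequence exists.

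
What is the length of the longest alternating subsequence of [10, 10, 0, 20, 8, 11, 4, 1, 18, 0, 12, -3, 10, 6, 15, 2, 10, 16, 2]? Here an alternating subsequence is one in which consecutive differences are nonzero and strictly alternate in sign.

16

Track the best alternating length ending on an up-step vs a down-step at each position: up/down = 1/1, 1/1, 1/2, 3/1, 3/4, 5/4, 3/6, 3/6, 7/4, 1/8, 9/8, 1/10, 11/10, 11/12, 13/8, 11/14, 15/14, 15/8, 11/16.
The maximum over both is 16; one such subsequence is 10, 0, 20, 8, 11, 4, 18, 0, 12, -3, 10, 6, 15, 2, 10, 2.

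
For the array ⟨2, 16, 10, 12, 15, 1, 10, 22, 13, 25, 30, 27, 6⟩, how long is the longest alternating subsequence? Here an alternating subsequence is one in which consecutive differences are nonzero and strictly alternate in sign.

Track the best alternating length ending on an up-step vs a down-step at each position: up/down = 1/1, 2/1, 2/3, 4/3, 4/3, 1/5, 6/5, 6/1, 6/7, 8/1, 8/1, 8/9, 6/9.
The maximum over both is 9; one such subsequence is 2, 16, 10, 12, 1, 22, 13, 30, 27.

9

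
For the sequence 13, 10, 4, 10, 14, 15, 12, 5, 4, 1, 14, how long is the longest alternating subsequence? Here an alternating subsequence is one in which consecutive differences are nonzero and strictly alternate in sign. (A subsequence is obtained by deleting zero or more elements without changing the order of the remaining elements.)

Track the best alternating length ending on an up-step vs a down-step at each position: up/down = 1/1, 1/2, 1/2, 3/2, 3/1, 3/1, 3/4, 3/4, 1/4, 1/4, 5/4.
The maximum over both is 5; one such subsequence is 13, 10, 14, 12, 14.

5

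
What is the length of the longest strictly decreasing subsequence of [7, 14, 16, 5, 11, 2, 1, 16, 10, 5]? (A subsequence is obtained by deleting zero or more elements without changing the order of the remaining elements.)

One longest decreasing subsequence is 7, 5, 2, 1 (positions 1,4,6,7), of length 4; no longer one exists.

4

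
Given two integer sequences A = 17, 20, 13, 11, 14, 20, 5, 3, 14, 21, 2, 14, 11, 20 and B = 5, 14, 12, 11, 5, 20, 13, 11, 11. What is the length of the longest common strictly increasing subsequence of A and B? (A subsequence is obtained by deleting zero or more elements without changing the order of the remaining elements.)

3

For each value that appears in both, track the longest common increasing run ending there.
The best achievable length is 3; one witness is 5, 14, 20 (A-positions 7,9,14, B-positions 1,2,6).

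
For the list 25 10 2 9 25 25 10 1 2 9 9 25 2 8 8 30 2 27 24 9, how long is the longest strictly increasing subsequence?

One longest increasing subsequence is 2, 9, 10, 25, 30 (positions 3,4,7,12,16), of length 5; no longer one exists.

5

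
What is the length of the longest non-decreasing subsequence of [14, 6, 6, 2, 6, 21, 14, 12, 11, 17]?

One longest non-decreasing subsequence is 6, 6, 6, 14, 17 (positions 2,3,5,7,10), of length 5; no longer one exists.

5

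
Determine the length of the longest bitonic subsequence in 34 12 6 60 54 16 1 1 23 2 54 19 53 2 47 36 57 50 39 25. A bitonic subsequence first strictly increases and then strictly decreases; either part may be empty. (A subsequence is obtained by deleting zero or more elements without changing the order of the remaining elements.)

8

Let inc[i] be the LIS ending at i and dec[i] the longest strictly decreasing subsequence starting at i. inc = [1, 1, 1, 2, 2, 2, 1, 1, 3, 2, 4, 3, 4, 2, 4, 4, 5, 5, 5, 4], dec = [4, 3, 2, 6, 5, 2, 1, 1, 3, 1, 5, 2, 4, 1, 3, 2, 4, 3, 2, 1].
max_i inc[i]+dec[i]−1 = 8, with one witness 12, 16, 23, 54, 53, 50, 39, 25.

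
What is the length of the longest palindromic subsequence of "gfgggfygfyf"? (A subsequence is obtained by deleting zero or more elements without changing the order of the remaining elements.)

7

One longest palindromic subsequence is gfgggfg (positions 1,2,3,4,5,6,8); it reads the same forward and backward, and the interval DP gives dp[1][11] = 7.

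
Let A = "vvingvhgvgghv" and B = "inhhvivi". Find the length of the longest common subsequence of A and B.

5

A longest common subsequence is inhvv (length 5); the LCS DP confirms no longer common subsequence exists.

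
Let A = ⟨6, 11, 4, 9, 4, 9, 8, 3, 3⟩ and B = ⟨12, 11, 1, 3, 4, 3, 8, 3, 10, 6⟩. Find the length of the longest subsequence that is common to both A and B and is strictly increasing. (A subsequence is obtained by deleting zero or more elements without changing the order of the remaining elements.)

2

For each value that appears in both, track the longest common increasing run ending there.
The best achievable length is 2; one witness is 4, 8 (A-positions 3,7, B-positions 5,7).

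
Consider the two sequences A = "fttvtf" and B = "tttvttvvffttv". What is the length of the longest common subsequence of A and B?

Backtracking the LCS table gives one alignment: t (A2,B2) → t (A3,B3) → v (A4,B4) → t (A5,B6) → f (A6,B10).
So the longest common subsequence has length 5.

5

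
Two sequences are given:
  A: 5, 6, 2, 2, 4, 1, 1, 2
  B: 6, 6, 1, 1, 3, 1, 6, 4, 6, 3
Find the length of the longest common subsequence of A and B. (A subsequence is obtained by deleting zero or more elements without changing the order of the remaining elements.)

3

Backtracking the LCS table gives one alignment: 6 (A2,B2) → 1 (A6,B4) → 1 (A7,B6).
So the longest common subsequence has length 3.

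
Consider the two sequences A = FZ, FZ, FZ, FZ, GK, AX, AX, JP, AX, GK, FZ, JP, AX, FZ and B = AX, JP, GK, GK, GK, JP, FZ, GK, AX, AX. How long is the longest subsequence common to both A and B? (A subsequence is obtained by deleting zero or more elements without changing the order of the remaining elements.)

A longest common subsequence is AX, JP, GK, FZ, AX (length 5); the LCS DP confirms no longer common subsequence exists.

5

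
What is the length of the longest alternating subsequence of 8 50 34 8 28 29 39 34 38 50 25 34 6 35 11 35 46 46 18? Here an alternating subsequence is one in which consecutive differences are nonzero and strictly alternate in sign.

A longest alternating subsequence is 8, 50, 34, 39, 34, 38, 25, 34, 6, 35, 11, 35, 18 (positions 1,2,3,7,8,9,11,12,13,14,15,16,19); its 12 consecutive differences strictly alternate in sign, and length 13 is optimal.

13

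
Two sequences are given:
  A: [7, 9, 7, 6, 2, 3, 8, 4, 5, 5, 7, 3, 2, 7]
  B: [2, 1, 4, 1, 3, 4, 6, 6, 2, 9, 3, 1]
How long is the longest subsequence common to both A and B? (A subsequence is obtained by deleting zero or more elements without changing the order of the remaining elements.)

Backtracking the LCS table gives one alignment: 2 (A5,B1) → 3 (A6,B5) → 4 (A8,B6) → 3 (A12,B11).
So the longest common subsequence has length 4.

4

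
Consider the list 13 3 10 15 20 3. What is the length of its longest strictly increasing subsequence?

4

Let dp[i] be the longest increasing subsequence ending at position i. Then dp = [1, 1, 2, 3, 4, 1].
The maximum is 4; one witness is 3, 10, 15, 20 at positions 2,3,4,5.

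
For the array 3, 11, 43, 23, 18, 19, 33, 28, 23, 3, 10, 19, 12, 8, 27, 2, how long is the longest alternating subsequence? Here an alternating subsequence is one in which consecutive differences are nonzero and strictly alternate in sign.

A longest alternating subsequence is 3, 43, 18, 19, 3, 19, 12, 27, 2 (positions 1,3,5,6,10,12,13,15,16); its 8 consecutive differences strictly alternate in sign, and length 9 is optimal.

9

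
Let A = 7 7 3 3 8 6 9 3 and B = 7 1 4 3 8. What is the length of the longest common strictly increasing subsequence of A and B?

2

A longest common strictly increasing subsequence is 7, 8 (length 2); it appears in order in both A and B, and no longer such subsequence exists.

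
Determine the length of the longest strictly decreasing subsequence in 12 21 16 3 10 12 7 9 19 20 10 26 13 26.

4

One longest decreasing subsequence is 21, 16, 10, 7 (positions 2,3,5,7), of length 4; no longer one exists.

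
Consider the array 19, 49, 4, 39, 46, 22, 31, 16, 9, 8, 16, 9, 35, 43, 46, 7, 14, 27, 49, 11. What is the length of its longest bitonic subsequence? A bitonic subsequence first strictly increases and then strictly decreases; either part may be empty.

One longest bitonic subsequence is 19, 49, 46, 31, 16, 9, 8, 7 (positions 1,2,5,7,8,9,10,16): it rises to 49 then falls. Length 8 is optimal.

8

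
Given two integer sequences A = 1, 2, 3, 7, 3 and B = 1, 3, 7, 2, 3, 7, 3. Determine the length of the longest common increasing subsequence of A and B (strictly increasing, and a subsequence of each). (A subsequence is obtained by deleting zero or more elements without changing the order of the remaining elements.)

4

For each value that appears in both, track the longest common increasing run ending there.
The best achievable length is 4; one witness is 1, 2, 3, 7 (A-positions 1,2,3,4, B-positions 1,4,5,6).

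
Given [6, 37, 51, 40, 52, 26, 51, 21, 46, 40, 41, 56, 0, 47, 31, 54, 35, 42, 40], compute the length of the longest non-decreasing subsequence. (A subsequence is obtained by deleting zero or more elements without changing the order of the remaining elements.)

Scanning left to right, the best length ending at each element is: 6→1, 37→2, 51→3, 40→3, 52→4, 26→2, 51→4, 21→2, 46→4, 40→4, 41→5, 56→6, 0→1, 47→6, 31→3, 54→7, 35→4, 42→6, 40→5.
So the longest non-decreasing subsequence has length 7, e.g. 6, 37, 40, 40, 41, 47, 54.

7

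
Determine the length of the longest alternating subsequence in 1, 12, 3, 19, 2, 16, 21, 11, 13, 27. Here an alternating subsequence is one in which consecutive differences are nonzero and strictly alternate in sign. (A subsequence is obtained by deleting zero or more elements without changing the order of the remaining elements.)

Track the best alternating length ending on an up-step vs a down-step at each position: up/down = 1/1, 2/1, 2/3, 4/1, 2/5, 6/5, 6/1, 6/7, 8/7, 8/1.
The maximum over both is 8; one such subsequence is 1, 12, 3, 19, 2, 16, 11, 13.

8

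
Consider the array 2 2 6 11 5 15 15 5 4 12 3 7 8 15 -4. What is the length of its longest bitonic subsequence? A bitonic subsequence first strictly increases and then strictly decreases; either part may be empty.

8

One longest bitonic subsequence is 2, 6, 11, 15, 5, 4, 3, -4 (positions 1,3,4,6,8,9,11,15): it rises to 15 then falls. Length 8 is optimal.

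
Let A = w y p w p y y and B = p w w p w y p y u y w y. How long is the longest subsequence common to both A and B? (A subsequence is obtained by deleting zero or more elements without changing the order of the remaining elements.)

6

A longest common subsequence is wpwpyy (length 6); the LCS DP confirms no longer common subsequence exists.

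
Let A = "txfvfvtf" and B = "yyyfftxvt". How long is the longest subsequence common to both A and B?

A longest common subsequence is txvt (length 4); the LCS DP confirms no longer common subsequence exists.

4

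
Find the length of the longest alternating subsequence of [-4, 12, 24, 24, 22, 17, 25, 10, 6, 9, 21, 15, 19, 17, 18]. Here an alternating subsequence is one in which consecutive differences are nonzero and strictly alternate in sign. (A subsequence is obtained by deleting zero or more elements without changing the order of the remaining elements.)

10

Track the best alternating length ending on an up-step vs a down-step at each position: up/down = 1/1, 2/1, 2/1, 2/1, 2/3, 2/3, 4/1, 2/5, 2/5, 6/5, 6/5, 6/7, 8/7, 8/9, 10/9.
The maximum over both is 10; one such subsequence is -4, 24, 22, 25, 10, 21, 15, 19, 17, 18.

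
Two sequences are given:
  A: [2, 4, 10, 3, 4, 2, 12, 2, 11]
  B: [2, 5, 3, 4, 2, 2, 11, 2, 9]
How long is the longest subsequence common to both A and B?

A longest common subsequence is 2, 3, 4, 2, 2, 11 (length 6); the LCS DP confirms no longer common subsequence exists.

6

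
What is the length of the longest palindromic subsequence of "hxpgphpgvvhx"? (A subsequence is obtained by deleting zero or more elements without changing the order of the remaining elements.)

7

Using dp[i][j] = 2 + dp[i+1][j−1] if the ends match, else max(dp[i+1][j], dp[i][j−1]):
dp[1][12] = 7. A witness is xgphpgx at positions 2,4,5,6,7,8,12.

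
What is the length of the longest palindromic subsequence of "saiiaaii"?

Using dp[i][j] = 2 + dp[i+1][j−1] if the ends match, else max(dp[i+1][j], dp[i][j−1]):
dp[1][8] = 6. A witness is iiaaii at positions 3,4,5,6,7,8.

6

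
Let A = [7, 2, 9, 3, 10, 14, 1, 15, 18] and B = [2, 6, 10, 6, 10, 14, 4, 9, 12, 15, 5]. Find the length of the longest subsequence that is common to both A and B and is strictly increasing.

A longest common strictly increasing subsequence is 2, 10, 14, 15 (length 4); it appears in order in both A and B, and no longer such subsequence exists.

4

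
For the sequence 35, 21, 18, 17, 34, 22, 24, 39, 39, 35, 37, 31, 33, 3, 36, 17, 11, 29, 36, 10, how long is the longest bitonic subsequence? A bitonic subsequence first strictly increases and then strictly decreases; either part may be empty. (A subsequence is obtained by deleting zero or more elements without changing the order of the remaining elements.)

9

Let inc[i] be the LIS ending at i and dec[i] the longest strictly decreasing subsequence starting at i. inc = [1, 1, 1, 1, 2, 2, 3, 4, 4, 4, 5, 4, 5, 1, 6, 2, 2, 4, 6, 2], dec = [6, 5, 4, 3, 5, 4, 4, 6, 6, 5, 5, 4, 4, 1, 4, 3, 2, 2, 2, 1].
max_i inc[i]+dec[i]−1 = 9, with one witness 21, 22, 24, 39, 37, 36, 17, 11, 10.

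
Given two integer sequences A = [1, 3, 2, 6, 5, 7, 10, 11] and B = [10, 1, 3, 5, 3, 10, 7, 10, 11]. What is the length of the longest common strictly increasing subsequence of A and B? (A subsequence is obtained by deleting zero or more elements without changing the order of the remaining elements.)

For each value that appears in both, track the longest common increasing run ending there.
The best achievable length is 6; one witness is 1, 3, 5, 7, 10, 11 (A-positions 1,2,5,6,7,8, B-positions 2,3,4,7,8,9).

6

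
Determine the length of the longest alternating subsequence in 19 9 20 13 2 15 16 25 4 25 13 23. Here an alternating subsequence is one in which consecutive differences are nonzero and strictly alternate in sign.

Track the best alternating length ending on an up-step vs a down-step at each position: up/down = 1/1, 1/2, 3/1, 3/4, 1/4, 5/4, 5/4, 5/1, 5/6, 7/1, 7/8, 9/8.
The maximum over both is 9; one such subsequence is 19, 9, 20, 13, 15, 4, 25, 13, 23.

9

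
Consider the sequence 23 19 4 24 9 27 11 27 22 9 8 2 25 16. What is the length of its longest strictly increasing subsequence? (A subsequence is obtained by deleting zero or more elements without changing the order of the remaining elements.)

5

One longest increasing subsequence is 4, 9, 11, 22, 25 (positions 3,5,7,9,13), of length 5; no longer one exists.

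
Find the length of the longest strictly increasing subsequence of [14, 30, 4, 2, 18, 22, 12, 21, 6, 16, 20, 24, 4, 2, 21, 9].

5

Let dp[i] be the longest increasing subsequence ending at position i. Then dp = [1, 2, 1, 1, 2, 3, 2, 3, 2, 3, 4, 5, 2, 1, 5, 3].
The maximum is 5; one witness is 4, 12, 16, 20, 24 at positions 3,7,10,11,12.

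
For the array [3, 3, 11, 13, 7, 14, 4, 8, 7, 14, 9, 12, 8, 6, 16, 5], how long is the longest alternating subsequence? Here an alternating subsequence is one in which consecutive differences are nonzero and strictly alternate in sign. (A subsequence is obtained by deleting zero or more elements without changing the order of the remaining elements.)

A longest alternating subsequence is 3, 11, 7, 14, 4, 8, 7, 14, 9, 12, 8, 16, 5 (positions 1,3,5,6,7,8,9,10,11,12,13,15,16); its 12 consecutive differences strictly alternate in sign, and length 13 is optimal.

13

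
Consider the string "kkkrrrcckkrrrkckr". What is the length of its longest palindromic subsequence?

12

One longest palindromic subsequence is kkrrrkkrrrkk (positions 2,3,4,5,6,9,10,11,12,13,14,16); it reads the same forward and backward, and the interval DP gives dp[1][17] = 12.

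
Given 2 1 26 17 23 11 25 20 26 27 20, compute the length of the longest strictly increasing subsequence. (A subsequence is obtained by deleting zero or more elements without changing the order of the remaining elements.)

Scanning left to right, the best length ending at each element is: 2→1, 1→1, 26→2, 17→2, 23→3, 11→2, 25→4, 20→3, 26→5, 27→6, 20→3.
So the longest increasing subsequence has length 6, e.g. 2, 17, 23, 25, 26, 27.

6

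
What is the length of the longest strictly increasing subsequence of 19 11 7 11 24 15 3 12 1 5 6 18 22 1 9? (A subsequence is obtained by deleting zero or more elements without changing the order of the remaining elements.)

One longest increasing subsequence is 7, 11, 15, 18, 22 (positions 3,4,6,12,13), of length 5; no longer one exists.

5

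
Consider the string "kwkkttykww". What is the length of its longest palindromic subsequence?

6

Using dp[i][j] = 2 + dp[i+1][j−1] if the ends match, else max(dp[i+1][j], dp[i][j−1]):
dp[1][10] = 6. A witness is wkttkw at positions 2,4,5,6,8,10.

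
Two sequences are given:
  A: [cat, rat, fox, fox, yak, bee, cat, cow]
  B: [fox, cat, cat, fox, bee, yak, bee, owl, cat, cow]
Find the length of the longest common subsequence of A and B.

A longest common subsequence is cat, fox, yak, bee, cat, cow (length 6); the LCS DP confirms no longer common subsequence exists.

6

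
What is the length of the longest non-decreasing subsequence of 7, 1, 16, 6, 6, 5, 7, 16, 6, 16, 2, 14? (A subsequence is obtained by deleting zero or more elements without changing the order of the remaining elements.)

Let dp[i] be the longest non-decreasing subsequence ending at position i. Then dp = [1, 1, 2, 2, 3, 2, 4, 5, 4, 6, 2, 5].
The maximum is 6; one witness is 1, 6, 6, 7, 16, 16 at positions 2,4,5,7,8,10.

6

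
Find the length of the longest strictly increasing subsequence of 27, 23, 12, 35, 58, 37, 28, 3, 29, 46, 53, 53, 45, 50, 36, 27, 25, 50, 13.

5

One longest increasing subsequence is 27, 35, 37, 46, 53 (positions 1,4,6,10,11), of length 5; no longer one exists.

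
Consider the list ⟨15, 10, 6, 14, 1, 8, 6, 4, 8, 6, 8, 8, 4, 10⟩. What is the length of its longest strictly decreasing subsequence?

5

Scanning left to right, the best length ending at each element is: 15→1, 10→2, 6→3, 14→2, 1→4, 8→3, 6→4, 4→5, 8→3, 6→4, 8→3, 8→3, 4→5, 10→3.
So the longest decreasing subsequence has length 5, e.g. 15, 10, 8, 6, 4.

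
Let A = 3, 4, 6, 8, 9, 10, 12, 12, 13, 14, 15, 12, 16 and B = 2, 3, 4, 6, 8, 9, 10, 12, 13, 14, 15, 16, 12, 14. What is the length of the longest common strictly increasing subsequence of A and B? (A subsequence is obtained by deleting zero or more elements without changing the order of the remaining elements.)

11

For each value that appears in both, track the longest common increasing run ending there.
The best achievable length is 11; one witness is 3, 4, 6, 8, 9, 10, 12, 13, 14, 15, 16 (A-positions 1,2,3,4,5,6,7,9,10,11,13, B-positions 2,3,4,5,6,7,8,9,10,11,12).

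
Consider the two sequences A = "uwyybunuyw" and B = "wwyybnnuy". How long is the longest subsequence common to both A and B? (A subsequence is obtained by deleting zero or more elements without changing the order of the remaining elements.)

7

Backtracking the LCS table gives one alignment: w (A2,B2) → y (A3,B3) → y (A4,B4) → b (A5,B5) → n (A7,B7) → u (A8,B8) → y (A9,B9).
So the longest common subsequence has length 7.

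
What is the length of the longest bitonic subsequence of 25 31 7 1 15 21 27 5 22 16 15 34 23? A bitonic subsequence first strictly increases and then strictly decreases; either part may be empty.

7

Let inc[i] be the LIS ending at i and dec[i] the longest strictly decreasing subsequence starting at i. inc = [1, 2, 1, 1, 2, 3, 4, 2, 4, 3, 3, 5, 5], dec = [4, 5, 2, 1, 2, 3, 4, 1, 3, 2, 1, 2, 1].
max_i inc[i]+dec[i]−1 = 7, with one witness 7, 15, 21, 27, 22, 16, 15.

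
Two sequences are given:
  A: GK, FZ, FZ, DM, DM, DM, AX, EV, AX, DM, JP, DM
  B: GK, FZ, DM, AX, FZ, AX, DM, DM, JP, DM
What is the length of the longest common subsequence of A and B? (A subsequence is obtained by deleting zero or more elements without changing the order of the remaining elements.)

Backtracking the LCS table gives one alignment: GK (A1,B1) → FZ (A3,B2) → DM (A6,B3) → AX (A7,B4) → AX (A9,B6) → DM (A10,B8) → JP (A11,B9) → DM (A12,B10).
So the longest common subsequence has length 8.

8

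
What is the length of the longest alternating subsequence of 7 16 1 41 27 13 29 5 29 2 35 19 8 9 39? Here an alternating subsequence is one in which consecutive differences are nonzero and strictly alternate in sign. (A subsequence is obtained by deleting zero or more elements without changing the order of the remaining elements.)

A longest alternating subsequence is 7, 16, 1, 41, 27, 29, 5, 29, 2, 35, 8, 9 (positions 1,2,3,4,5,7,8,9,10,11,13,14); its 11 consecutive differences strictly alternate in sign, and length 12 is optimal.

12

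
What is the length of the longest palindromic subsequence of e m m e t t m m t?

Using dp[i][j] = 2 + dp[i+1][j−1] if the ends match, else max(dp[i+1][j], dp[i][j−1]):
dp[1][9] = 6. A witness is mmttmm at positions 2,3,5,6,7,8.

6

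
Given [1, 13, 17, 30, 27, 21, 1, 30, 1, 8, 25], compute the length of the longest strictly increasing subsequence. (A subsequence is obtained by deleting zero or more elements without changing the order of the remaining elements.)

One longest increasing subsequence is 1, 13, 17, 27, 30 (positions 1,2,3,5,8), of length 5; no longer one exists.

5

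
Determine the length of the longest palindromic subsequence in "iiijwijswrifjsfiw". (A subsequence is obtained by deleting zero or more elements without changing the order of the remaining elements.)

One longest palindromic subsequence is wifsfiw (positions 5,6,12,14,15,16,17); it reads the same forward and backward, and the interval DP gives dp[1][17] = 7.

7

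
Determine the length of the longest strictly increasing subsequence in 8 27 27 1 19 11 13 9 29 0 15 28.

Let dp[i] be the longest increasing subsequence ending at position i. Then dp = [1, 2, 2, 1, 2, 2, 3, 2, 4, 1, 4, 5].
The maximum is 5; one witness is 8, 11, 13, 15, 28 at positions 1,6,7,11,12.

5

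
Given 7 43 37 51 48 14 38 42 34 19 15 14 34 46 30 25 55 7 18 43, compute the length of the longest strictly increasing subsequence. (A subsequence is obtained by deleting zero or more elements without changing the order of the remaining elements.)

Let dp[i] be the longest increasing subsequence ending at position i. Then dp = [1, 2, 2, 3, 3, 2, 3, 4, 3, 3, 3, 2, 4, 5, 4, 4, 6, 1, 4, 5].
The maximum is 6; one witness is 7, 37, 38, 42, 46, 55 at positions 1,3,7,8,14,17.

6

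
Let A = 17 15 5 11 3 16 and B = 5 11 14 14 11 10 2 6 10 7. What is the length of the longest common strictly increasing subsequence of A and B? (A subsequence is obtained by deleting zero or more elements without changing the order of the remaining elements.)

A longest common strictly increasing subsequence is 5, 11 (length 2); it appears in order in both A and B, and no longer such subsequence exists.

2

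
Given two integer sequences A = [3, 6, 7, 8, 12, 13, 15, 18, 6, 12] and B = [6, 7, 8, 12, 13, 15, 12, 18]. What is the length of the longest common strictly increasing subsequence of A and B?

7

For each value that appears in both, track the longest common increasing run ending there.
The best achievable length is 7; one witness is 6, 7, 8, 12, 13, 15, 18 (A-positions 2,3,4,5,6,7,8, B-positions 1,2,3,4,5,6,8).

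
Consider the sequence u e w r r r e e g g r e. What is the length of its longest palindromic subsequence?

6

One longest palindromic subsequence is erggre (positions 2,4,9,10,11,12); it reads the same forward and backward, and the interval DP gives dp[1][12] = 6.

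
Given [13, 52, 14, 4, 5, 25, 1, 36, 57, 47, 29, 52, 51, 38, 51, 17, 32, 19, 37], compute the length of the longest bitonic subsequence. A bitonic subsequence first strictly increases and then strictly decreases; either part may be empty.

10

One longest bitonic subsequence is 13, 14, 25, 36, 57, 52, 51, 38, 32, 19 (positions 1,3,6,8,9,12,13,14,17,18): it rises to 57 then falls. Length 10 is optimal.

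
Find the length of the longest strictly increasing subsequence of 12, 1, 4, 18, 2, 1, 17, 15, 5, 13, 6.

4

One longest increasing subsequence is 1, 4, 5, 13 (positions 2,3,9,10), of length 4; no longer one exists.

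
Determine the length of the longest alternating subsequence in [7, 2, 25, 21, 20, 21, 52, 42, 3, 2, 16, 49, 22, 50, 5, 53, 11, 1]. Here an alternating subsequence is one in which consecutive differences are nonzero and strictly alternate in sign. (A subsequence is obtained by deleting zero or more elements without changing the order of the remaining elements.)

12

Track the best alternating length ending on an up-step vs a down-step at each position: up/down = 1/1, 1/2, 3/1, 3/4, 3/4, 5/4, 5/1, 5/6, 3/6, 1/6, 7/6, 7/6, 7/8, 9/6, 7/10, 11/1, 11/12, 1/12.
The maximum over both is 12; one such subsequence is 7, 2, 25, 21, 52, 42, 49, 22, 50, 5, 53, 11.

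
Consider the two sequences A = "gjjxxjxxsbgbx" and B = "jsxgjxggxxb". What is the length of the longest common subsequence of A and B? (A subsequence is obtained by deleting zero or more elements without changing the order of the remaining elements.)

Backtracking the LCS table gives one alignment: g (A1,B4) → j (A3,B5) → x (A4,B6) → x (A7,B9) → x (A8,B10) → b (A12,B11).
So the longest common subsequence has length 6.

6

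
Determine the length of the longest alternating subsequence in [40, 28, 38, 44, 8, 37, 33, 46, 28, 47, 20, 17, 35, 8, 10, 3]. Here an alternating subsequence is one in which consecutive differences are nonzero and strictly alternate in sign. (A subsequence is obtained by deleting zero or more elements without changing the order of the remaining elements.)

14

A longest alternating subsequence is 40, 28, 38, 8, 37, 33, 46, 28, 47, 20, 35, 8, 10, 3 (positions 1,2,3,5,6,7,8,9,10,11,13,14,15,16); its 13 consecutive differences strictly alternate in sign, and length 14 is optimal.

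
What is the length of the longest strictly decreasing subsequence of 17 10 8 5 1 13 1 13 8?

Let dp[i] be the longest decreasing subsequence ending at position i. Then dp = [1, 2, 3, 4, 5, 2, 5, 2, 3].
The maximum is 5; one witness is 17, 10, 8, 5, 1 at positions 1,2,3,4,5.

5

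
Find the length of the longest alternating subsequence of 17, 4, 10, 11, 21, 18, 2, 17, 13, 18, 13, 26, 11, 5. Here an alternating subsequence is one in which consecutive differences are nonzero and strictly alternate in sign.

A longest alternating subsequence is 17, 4, 10, 2, 17, 13, 18, 13, 26, 11 (positions 1,2,3,7,8,9,10,11,12,13); its 9 consecutive differences strictly alternate in sign, and length 10 is optimal.

10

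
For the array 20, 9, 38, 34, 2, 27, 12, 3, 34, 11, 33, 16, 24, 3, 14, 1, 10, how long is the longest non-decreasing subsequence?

One longest non-decreasing subsequence is 2, 3, 11, 16, 24 (positions 5,8,10,12,13), of length 5; no longer one exists.

5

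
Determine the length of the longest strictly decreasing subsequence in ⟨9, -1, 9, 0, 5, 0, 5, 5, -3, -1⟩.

Let dp[i] be the longest decreasing subsequence ending at position i. Then dp = [1, 2, 1, 2, 2, 3, 2, 2, 4, 4].
The maximum is 4; one witness is 9, 5, 0, -3 at positions 1,5,6,9.

4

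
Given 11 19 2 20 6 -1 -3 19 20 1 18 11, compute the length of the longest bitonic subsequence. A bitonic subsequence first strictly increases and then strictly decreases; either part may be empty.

Let inc[i] be the LIS ending at i and dec[i] the longest strictly decreasing subsequence starting at i. inc = [1, 2, 1, 3, 2, 1, 1, 3, 4, 2, 3, 3], dec = [4, 4, 3, 4, 3, 2, 1, 3, 3, 1, 2, 1].
max_i inc[i]+dec[i]−1 = 6, with one witness 11, 19, 20, 19, 18, 11.

6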